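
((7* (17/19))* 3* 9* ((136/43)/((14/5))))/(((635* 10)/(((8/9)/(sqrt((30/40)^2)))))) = 18496/518795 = 0.04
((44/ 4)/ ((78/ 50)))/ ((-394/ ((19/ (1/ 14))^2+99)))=-19485125/ 15366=-1268.07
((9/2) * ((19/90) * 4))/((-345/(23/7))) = -19/525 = -0.04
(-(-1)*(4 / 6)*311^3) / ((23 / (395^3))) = 3707681753002250 / 69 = 53734518159452.90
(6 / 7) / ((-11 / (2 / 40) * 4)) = -3 / 3080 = -0.00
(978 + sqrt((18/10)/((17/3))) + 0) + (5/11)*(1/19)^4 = 3*sqrt(255)/85 + 1401993323/1433531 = 978.56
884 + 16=900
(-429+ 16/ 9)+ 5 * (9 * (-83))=-37460/ 9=-4162.22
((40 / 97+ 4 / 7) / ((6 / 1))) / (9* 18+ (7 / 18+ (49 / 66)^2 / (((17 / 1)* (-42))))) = 49466736 / 48990521531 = 0.00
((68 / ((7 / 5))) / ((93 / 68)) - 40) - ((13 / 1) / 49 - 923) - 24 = 4075094 / 4557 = 894.25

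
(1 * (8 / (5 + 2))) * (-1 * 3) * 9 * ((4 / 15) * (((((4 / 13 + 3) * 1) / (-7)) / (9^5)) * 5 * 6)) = 2752 / 1393119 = 0.00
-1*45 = -45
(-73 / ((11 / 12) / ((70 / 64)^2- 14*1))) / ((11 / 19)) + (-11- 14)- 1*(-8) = 54028279 / 30976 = 1744.20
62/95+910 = 86512/95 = 910.65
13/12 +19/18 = 77/36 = 2.14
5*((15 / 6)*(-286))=-3575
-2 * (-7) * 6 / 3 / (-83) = -28 / 83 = -0.34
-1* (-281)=281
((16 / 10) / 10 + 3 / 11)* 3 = 357 / 275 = 1.30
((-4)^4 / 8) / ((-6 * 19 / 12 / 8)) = -512 / 19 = -26.95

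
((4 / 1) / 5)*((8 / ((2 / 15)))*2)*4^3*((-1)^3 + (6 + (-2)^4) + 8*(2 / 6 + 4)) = 342016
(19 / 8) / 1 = 19 / 8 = 2.38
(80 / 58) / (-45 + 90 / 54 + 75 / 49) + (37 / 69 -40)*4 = -388282916 / 2459229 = -157.89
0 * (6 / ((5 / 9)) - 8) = 0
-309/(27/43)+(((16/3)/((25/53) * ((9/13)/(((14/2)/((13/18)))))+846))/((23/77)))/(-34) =-1087112650639/2209076883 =-492.11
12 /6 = 2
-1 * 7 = -7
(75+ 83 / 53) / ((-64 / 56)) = -14203 / 212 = -67.00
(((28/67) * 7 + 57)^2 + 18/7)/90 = 112922377/2828070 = 39.93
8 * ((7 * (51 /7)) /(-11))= -408 /11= -37.09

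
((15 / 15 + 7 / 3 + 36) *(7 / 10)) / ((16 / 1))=413 / 240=1.72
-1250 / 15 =-250 / 3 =-83.33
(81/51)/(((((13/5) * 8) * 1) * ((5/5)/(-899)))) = -68.65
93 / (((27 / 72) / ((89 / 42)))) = 11036 / 21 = 525.52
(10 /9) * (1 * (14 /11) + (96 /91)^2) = 2173100 /819819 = 2.65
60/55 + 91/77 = 25/11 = 2.27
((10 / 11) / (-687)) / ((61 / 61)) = -10 / 7557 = -0.00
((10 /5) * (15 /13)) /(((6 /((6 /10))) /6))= 18 /13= 1.38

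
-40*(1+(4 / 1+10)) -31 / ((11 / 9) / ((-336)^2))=-31504584 / 11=-2864053.09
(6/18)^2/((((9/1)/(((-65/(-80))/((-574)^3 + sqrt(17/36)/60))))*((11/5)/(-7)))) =2275*sqrt(17)/917786248408762525897434 + 8604924692000/50988124911597918105413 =0.00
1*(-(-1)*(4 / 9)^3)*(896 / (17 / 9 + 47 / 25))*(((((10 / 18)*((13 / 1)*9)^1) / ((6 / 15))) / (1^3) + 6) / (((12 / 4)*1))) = 15097600 / 12879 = 1172.26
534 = 534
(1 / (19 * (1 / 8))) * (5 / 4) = 10 / 19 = 0.53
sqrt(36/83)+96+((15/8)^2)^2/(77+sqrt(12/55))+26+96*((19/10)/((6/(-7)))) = -89.98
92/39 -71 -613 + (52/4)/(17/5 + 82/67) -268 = -57198919/60411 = -946.83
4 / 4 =1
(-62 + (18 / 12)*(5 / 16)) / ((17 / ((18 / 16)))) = -17721 / 4352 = -4.07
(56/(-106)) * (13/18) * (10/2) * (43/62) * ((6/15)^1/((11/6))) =-0.29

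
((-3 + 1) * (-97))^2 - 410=37226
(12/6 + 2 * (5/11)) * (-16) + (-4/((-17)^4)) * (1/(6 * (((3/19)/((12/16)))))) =-256576721/5512386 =-46.55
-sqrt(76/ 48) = -sqrt(57)/ 6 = -1.26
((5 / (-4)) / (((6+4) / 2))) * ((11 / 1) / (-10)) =11 / 40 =0.28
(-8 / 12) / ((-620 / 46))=23 / 465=0.05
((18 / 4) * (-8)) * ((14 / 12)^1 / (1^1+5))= -7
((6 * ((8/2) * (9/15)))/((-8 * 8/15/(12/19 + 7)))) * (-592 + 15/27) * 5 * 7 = 81042675/152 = 533175.49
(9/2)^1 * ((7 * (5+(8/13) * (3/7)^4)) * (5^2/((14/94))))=1657239975/62426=26547.27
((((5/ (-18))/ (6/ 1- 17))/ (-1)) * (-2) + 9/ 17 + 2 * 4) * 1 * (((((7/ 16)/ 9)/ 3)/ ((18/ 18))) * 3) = 12635/ 30294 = 0.42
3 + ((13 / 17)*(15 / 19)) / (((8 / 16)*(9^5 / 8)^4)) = 3926925943275388535203 / 1308975314425129334241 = 3.00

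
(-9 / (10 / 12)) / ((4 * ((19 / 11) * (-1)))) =297 / 190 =1.56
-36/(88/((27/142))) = -243/3124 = -0.08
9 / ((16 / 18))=81 / 8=10.12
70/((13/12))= 840/13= 64.62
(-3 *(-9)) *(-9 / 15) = -81 / 5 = -16.20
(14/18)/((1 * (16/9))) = 7/16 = 0.44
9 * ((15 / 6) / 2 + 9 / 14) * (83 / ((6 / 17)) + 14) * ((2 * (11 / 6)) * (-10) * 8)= -8715850 / 7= -1245121.43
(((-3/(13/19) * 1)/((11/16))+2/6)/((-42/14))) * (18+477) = 12965/13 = 997.31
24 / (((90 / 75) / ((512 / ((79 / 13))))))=133120 / 79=1685.06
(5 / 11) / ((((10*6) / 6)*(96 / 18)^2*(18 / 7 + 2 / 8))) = 63 / 111232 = 0.00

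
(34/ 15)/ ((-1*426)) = -17/ 3195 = -0.01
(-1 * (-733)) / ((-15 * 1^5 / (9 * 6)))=-13194 / 5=-2638.80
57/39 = 19/13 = 1.46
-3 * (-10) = 30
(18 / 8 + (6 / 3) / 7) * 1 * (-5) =-355 / 28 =-12.68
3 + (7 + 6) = 16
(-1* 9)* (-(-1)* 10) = -90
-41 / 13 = -3.15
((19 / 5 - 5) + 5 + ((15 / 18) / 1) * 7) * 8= 1156 / 15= 77.07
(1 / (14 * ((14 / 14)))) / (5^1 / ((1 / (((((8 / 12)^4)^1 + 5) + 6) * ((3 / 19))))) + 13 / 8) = 2052 / 300643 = 0.01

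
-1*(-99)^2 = -9801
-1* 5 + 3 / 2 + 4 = 1 / 2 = 0.50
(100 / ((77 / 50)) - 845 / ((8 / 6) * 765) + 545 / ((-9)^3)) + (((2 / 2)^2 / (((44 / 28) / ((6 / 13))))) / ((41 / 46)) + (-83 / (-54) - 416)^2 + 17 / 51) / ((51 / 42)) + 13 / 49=2015579535151645 / 14241391164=141529.68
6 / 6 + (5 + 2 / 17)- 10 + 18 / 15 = -228 / 85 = -2.68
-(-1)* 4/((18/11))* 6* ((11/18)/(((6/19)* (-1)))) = -2299/81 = -28.38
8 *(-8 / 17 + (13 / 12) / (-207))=-40186 / 10557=-3.81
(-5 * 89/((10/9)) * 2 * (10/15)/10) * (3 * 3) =-2403/5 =-480.60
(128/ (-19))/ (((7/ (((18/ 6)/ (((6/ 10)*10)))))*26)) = -32/ 1729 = -0.02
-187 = -187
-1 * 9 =-9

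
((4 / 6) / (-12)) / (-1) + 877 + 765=29557 / 18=1642.06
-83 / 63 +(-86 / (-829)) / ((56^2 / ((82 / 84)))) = -215773463 / 163783872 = -1.32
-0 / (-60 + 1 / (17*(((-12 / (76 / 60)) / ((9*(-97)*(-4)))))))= 0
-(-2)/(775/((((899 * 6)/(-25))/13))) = -348/8125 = -0.04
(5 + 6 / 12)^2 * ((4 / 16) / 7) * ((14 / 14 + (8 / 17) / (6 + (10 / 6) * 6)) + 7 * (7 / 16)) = 19239 / 4352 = 4.42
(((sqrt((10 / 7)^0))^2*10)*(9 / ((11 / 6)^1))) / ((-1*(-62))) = 270 / 341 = 0.79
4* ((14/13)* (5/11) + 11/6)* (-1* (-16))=63776/429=148.66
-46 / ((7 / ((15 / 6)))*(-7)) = 2.35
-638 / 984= -319 / 492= -0.65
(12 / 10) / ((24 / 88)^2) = 16.13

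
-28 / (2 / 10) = -140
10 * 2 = 20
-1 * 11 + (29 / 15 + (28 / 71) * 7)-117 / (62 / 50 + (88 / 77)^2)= -173588329 / 3321735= -52.26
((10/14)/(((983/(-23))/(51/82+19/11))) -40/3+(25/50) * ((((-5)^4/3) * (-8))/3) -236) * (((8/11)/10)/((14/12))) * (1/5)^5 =-117786390772/11201085328125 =-0.01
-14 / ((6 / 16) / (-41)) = 4592 / 3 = 1530.67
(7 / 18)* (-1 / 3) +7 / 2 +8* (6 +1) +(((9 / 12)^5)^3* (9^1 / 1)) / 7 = 12051943791505 / 202937204736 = 59.39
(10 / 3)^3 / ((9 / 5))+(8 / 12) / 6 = 5027 / 243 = 20.69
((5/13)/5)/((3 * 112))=1/4368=0.00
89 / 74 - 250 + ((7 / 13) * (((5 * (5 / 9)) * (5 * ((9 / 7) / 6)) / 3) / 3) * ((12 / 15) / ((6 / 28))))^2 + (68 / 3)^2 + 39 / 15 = 109958688643 / 410259330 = 268.02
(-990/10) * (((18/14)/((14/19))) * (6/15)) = -16929/245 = -69.10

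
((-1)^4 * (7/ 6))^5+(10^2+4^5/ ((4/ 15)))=30654247/ 7776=3942.16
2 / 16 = 1 / 8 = 0.12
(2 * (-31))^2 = 3844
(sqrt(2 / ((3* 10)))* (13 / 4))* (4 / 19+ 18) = 2249* sqrt(15) / 570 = 15.28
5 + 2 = 7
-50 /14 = -25 /7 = -3.57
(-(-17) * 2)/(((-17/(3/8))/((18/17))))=-27/34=-0.79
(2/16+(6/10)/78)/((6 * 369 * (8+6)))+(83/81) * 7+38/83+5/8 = 33133013441/4013362080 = 8.26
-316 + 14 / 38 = -5997 / 19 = -315.63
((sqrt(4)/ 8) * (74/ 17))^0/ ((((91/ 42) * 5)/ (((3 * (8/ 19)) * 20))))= 576/ 247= 2.33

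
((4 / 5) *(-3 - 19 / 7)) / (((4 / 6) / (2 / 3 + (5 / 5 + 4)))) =-272 / 7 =-38.86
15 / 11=1.36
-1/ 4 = -0.25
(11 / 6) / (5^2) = 11 / 150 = 0.07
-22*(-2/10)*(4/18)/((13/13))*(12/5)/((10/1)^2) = 44/1875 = 0.02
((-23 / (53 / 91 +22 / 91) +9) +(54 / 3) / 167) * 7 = -1648192 / 12525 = -131.59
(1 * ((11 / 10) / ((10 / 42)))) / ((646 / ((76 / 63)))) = 11 / 1275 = 0.01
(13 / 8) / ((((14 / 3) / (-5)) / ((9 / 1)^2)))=-15795 / 112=-141.03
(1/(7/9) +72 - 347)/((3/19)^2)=-691676/63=-10978.98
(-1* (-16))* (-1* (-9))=144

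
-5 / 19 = -0.26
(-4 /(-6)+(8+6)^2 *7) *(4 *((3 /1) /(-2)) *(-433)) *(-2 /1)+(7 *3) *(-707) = -7147223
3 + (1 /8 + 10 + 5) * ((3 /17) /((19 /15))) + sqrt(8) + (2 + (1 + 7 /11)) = 11.57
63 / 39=21 / 13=1.62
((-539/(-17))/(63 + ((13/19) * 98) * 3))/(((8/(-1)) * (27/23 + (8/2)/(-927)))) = -945231/73686568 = -0.01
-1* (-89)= 89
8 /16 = 0.50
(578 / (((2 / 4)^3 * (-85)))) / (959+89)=-34 / 655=-0.05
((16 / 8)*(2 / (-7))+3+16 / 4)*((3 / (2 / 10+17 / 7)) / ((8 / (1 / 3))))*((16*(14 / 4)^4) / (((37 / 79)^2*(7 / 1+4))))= 3371544225 / 11083424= 304.20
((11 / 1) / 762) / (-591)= -11 / 450342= -0.00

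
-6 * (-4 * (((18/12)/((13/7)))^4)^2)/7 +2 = 68416563013/26103383072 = 2.62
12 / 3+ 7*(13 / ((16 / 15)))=1429 / 16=89.31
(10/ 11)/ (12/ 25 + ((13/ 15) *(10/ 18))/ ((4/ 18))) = 0.34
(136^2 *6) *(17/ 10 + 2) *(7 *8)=114971136/ 5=22994227.20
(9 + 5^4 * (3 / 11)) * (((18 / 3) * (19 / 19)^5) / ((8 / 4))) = 5922 / 11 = 538.36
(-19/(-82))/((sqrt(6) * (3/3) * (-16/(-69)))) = 437 * sqrt(6)/2624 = 0.41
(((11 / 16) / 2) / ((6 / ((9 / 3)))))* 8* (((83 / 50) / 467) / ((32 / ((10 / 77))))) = 83 / 4184320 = 0.00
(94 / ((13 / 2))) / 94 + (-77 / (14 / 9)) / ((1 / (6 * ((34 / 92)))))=-65545 / 598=-109.61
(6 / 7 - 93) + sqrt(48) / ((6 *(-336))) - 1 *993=-1085.15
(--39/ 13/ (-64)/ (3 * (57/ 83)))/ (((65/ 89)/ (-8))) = 7387/ 29640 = 0.25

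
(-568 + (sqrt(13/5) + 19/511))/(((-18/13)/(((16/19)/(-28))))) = -2515318/203889 + 26 * sqrt(65)/5985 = -12.30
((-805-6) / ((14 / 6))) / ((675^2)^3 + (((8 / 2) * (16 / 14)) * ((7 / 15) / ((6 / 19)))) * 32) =-109485 / 29794300301513739971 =-0.00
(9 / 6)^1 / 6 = 1 / 4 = 0.25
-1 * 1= -1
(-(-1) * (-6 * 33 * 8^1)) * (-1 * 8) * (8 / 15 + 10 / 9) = 104192 / 5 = 20838.40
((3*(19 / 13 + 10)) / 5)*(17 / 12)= 2533 / 260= 9.74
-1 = -1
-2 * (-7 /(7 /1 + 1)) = 7 /4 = 1.75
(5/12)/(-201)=-5/2412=-0.00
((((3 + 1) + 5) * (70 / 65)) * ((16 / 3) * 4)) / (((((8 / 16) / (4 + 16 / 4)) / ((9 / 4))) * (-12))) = -8064 / 13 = -620.31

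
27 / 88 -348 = -30597 / 88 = -347.69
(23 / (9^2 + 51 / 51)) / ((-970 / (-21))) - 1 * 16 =-1272157 / 79540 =-15.99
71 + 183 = 254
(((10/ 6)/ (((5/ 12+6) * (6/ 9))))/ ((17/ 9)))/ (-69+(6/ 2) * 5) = -5/ 1309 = -0.00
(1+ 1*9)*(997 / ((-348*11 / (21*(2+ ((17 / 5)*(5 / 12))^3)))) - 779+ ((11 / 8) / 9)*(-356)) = -9479848735 / 1102464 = -8598.78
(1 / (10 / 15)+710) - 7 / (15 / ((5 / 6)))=6400 / 9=711.11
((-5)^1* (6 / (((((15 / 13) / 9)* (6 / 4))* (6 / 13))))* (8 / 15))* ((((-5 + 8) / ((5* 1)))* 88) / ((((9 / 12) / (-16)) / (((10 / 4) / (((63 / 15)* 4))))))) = 1903616 / 63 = 30216.13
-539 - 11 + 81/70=-38419/70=-548.84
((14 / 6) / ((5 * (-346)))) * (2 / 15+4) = -217 / 38925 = -0.01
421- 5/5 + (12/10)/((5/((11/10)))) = 52533/125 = 420.26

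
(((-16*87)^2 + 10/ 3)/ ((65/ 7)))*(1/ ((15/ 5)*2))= 1565039/ 45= 34778.64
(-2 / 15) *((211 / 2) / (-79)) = 0.18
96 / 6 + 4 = 20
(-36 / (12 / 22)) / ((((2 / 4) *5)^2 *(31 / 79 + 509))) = -0.02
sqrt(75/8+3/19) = 3 * sqrt(6118)/76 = 3.09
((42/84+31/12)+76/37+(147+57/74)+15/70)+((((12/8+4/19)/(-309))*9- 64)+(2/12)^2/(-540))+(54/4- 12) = 892444356557/9853416720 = 90.57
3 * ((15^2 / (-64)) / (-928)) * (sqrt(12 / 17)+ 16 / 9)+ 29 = 675 * sqrt(51) / 504832+ 107723 / 3712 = 29.03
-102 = -102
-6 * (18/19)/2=-2.84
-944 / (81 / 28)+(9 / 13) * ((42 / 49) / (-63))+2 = -16734476 / 51597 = -324.33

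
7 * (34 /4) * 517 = 61523 /2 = 30761.50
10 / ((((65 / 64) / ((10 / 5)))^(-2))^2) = 89253125 / 134217728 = 0.66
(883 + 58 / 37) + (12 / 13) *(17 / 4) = 427364 / 481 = 888.49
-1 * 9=-9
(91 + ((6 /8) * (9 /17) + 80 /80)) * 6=18849 /34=554.38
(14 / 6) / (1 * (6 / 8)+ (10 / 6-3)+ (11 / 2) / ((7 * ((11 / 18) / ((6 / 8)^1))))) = 49 / 8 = 6.12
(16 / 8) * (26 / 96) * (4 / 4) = 13 / 24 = 0.54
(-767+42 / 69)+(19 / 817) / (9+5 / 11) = -78827691 / 102856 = -766.39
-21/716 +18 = 12867/716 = 17.97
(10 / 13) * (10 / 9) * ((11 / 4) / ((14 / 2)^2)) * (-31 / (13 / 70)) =-85250 / 10647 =-8.01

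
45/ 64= 0.70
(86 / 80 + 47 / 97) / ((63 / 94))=94799 / 40740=2.33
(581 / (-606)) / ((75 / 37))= -21497 / 45450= -0.47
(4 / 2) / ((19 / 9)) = 18 / 19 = 0.95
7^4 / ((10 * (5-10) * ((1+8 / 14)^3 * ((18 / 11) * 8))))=-823543 / 871200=-0.95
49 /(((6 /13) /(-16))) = -5096 /3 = -1698.67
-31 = -31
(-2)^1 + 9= 7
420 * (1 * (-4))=-1680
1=1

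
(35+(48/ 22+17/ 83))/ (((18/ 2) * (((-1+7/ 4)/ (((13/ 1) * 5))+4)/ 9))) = 8874840/ 952259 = 9.32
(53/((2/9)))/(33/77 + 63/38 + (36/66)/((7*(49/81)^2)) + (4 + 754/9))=15079862259/5695393657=2.65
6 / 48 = 0.12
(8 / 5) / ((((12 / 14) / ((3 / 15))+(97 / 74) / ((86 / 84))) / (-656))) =-58446976 / 309945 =-188.57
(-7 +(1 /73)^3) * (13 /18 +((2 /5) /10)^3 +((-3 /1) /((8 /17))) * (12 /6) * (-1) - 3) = -2673494166833 /36470343750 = -73.31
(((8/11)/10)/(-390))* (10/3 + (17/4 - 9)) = 17/64350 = 0.00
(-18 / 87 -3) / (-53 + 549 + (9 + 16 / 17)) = -527 / 83143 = -0.01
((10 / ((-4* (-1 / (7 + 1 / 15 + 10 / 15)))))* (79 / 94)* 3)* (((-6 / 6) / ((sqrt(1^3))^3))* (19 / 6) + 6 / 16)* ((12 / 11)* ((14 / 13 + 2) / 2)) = -1534970 / 6721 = -228.38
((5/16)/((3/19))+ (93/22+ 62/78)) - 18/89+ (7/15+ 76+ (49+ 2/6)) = 135007063/1018160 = 132.60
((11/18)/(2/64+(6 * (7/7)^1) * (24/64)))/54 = 88/17739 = 0.00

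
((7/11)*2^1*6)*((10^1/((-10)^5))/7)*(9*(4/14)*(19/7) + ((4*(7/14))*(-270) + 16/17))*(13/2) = 8642829/22907500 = 0.38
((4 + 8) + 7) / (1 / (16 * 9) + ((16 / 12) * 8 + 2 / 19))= 51984 / 29491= 1.76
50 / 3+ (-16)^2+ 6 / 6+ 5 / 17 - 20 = 12952 / 51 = 253.96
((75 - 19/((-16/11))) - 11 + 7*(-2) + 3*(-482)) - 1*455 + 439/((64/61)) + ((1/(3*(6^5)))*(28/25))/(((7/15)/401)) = -110378327/77760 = -1419.47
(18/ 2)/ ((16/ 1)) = 9/ 16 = 0.56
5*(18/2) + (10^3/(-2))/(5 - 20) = 235/3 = 78.33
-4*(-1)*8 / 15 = 32 / 15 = 2.13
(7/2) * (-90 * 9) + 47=-2788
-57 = -57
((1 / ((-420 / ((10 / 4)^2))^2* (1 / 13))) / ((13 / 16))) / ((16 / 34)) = 425 / 56448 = 0.01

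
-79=-79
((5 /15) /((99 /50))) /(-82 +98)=25 /2376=0.01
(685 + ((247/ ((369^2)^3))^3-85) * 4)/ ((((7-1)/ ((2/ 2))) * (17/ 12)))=11100017963014810534550099655114618237267153372074/ 273478703436596781286016948024563058019622547697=40.59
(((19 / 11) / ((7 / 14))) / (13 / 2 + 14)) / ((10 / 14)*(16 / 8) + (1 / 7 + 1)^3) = 13034 / 225951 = 0.06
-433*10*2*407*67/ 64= -59037385/ 16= -3689836.56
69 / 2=34.50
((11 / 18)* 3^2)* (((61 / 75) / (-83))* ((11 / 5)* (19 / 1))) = -140239 / 62250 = -2.25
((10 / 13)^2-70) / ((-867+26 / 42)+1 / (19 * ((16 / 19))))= 3941280 / 49193027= 0.08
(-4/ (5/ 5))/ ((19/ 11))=-44/ 19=-2.32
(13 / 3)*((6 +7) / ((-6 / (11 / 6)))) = -1859 / 108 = -17.21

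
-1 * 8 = -8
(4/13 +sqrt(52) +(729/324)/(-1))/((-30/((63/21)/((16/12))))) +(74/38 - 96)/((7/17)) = -63148021/276640 - 3*sqrt(13)/20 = -228.81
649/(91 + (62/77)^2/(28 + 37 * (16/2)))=311681601/43703620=7.13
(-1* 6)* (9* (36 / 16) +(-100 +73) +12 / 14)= 495 / 14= 35.36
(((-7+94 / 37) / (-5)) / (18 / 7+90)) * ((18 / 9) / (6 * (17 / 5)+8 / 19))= 7315 / 7904088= 0.00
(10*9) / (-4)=-45 / 2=-22.50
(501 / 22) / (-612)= -167 / 4488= -0.04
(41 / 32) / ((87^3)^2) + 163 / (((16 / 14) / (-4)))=-7916279925620263 / 13876038432288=-570.50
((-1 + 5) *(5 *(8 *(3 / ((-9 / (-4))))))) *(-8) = -5120 / 3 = -1706.67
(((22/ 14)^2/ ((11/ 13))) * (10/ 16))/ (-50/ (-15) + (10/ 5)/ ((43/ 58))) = 92235/ 304976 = 0.30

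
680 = 680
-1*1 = -1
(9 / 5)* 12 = 108 / 5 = 21.60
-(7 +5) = -12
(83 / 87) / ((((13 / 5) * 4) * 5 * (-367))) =-83 / 1660308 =-0.00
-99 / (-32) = 99 / 32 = 3.09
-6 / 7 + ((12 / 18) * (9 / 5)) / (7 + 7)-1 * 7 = -272 / 35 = -7.77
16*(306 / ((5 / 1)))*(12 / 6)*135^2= 35691840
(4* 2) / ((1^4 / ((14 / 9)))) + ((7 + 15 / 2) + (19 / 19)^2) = 503 / 18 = 27.94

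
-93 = -93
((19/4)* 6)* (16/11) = 456/11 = 41.45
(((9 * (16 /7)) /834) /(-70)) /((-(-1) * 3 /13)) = -52 /34055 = -0.00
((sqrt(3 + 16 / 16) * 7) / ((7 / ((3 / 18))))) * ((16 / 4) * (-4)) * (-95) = 1520 / 3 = 506.67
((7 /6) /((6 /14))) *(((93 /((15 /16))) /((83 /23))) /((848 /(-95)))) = -663803 /79182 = -8.38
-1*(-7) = 7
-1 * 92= -92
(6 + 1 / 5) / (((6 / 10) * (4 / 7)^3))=10633 / 192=55.38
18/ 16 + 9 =81/ 8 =10.12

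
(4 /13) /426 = 2 /2769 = 0.00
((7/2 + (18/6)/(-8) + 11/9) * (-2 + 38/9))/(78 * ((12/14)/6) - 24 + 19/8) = -43820/47547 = -0.92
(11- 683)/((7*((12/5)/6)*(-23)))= 240/23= 10.43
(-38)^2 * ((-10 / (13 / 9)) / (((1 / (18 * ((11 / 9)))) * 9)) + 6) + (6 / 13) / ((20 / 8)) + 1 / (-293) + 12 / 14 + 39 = -2097429528 / 133315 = -15732.88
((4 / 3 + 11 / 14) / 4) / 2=89 / 336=0.26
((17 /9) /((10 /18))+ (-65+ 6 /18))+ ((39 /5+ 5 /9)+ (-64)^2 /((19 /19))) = 181939 /45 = 4043.09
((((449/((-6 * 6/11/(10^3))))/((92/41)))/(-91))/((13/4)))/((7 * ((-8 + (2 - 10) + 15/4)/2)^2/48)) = 51839744000/1371904989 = 37.79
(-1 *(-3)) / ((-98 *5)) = -3 / 490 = -0.01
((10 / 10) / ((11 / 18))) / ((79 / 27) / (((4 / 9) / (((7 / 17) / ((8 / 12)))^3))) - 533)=-2829888 / 919074805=-0.00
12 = 12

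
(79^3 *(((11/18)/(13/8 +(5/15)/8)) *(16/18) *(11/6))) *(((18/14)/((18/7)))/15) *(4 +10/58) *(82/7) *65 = 7695010542934/246645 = 31198729.12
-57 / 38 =-3 / 2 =-1.50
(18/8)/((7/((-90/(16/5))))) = -2025/224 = -9.04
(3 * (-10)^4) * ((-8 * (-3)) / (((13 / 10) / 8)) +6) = 59940000 / 13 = 4610769.23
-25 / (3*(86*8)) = -0.01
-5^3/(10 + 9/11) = -1375/119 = -11.55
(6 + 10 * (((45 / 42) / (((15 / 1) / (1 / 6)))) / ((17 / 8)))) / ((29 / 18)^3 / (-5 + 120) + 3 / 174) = 14016764880 / 124071899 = 112.97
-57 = -57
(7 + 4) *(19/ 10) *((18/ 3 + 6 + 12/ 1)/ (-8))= -627/ 10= -62.70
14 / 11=1.27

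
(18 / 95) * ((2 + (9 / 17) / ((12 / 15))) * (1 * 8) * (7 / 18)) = 2534 / 1615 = 1.57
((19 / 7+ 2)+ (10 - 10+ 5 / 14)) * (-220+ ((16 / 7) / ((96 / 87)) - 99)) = -315027 / 196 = -1607.28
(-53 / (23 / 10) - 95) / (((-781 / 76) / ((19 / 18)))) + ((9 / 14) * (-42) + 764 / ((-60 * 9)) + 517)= 1214224967 / 2425005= 500.71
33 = 33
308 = 308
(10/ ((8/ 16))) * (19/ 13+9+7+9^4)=1710400/ 13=131569.23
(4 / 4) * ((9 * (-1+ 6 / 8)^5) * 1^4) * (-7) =0.06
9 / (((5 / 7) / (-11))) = -693 / 5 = -138.60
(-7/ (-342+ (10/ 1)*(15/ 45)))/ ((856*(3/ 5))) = 35/ 869696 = 0.00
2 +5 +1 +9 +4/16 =69/4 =17.25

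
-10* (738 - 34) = -7040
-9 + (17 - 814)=-806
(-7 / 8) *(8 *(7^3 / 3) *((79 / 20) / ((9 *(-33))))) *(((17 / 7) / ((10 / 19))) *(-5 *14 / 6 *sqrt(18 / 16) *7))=-428864219 *sqrt(2) / 142560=-4254.39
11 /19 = 0.58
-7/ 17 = -0.41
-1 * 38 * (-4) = 152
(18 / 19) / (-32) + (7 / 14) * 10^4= 1519991 / 304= 4999.97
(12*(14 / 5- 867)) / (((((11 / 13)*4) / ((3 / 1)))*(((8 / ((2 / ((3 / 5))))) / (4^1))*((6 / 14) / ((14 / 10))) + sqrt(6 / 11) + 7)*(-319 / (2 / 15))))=9111648 / 16856725- 13952211*sqrt(66) / 2039663725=0.48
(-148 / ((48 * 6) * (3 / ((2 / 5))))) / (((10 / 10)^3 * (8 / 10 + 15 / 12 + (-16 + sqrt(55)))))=740 * sqrt(55) / 1507707 + 1147 / 167523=0.01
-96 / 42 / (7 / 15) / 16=-15 / 49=-0.31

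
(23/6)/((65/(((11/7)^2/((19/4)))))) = 5566/181545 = 0.03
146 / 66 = 73 / 33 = 2.21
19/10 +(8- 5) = 49/10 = 4.90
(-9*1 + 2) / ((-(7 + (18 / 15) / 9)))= 105 / 107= 0.98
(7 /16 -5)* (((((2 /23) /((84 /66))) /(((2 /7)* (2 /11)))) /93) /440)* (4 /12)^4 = -803 /443543040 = -0.00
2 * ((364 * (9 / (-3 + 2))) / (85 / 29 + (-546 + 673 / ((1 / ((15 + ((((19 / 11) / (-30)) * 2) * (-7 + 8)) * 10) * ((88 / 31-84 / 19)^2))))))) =-310755179592 / 1081027196357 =-0.29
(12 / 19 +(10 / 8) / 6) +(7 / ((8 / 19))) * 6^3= 1637879 / 456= 3591.84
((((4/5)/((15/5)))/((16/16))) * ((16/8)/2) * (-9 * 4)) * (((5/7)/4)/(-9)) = 4/21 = 0.19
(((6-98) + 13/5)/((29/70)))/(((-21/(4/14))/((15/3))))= 2980/203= 14.68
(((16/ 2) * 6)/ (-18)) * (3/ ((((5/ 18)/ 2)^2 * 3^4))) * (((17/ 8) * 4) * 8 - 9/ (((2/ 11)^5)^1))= 5789132/ 25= 231565.28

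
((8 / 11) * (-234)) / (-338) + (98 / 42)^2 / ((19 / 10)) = 82382 / 24453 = 3.37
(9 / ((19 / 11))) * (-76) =-396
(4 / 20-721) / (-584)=901 / 730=1.23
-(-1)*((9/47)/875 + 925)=38040634/41125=925.00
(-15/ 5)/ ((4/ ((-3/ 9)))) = 1/ 4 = 0.25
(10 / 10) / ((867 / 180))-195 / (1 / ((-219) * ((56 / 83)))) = 691142700 / 23987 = 28813.22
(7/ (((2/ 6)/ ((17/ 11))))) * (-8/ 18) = -476/ 33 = -14.42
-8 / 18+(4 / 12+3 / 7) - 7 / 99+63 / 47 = 5744 / 3619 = 1.59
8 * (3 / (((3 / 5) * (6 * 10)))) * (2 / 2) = 2 / 3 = 0.67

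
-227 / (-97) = 227 / 97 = 2.34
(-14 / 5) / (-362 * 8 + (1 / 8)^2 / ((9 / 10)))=576 / 595745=0.00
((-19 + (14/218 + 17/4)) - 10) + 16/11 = -23.23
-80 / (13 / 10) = -800 / 13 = -61.54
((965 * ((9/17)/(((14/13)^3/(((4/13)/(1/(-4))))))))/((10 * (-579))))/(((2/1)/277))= 140439/11662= 12.04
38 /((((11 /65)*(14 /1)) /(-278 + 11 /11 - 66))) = -60515 /11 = -5501.36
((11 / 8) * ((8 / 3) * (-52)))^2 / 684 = 81796 / 1539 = 53.15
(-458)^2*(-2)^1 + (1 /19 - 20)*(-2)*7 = -7965726 /19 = -419248.74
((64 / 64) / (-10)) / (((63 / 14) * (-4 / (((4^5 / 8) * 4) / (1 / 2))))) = 256 / 45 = 5.69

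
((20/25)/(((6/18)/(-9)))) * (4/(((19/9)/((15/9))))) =-1296/19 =-68.21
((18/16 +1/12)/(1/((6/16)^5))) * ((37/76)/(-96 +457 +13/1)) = 86913/7451181056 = 0.00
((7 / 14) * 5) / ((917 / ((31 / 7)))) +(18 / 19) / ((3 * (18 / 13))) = 175729 / 731766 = 0.24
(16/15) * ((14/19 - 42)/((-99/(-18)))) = -25088/3135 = -8.00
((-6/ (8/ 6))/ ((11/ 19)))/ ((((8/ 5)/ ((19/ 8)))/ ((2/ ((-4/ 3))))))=48735/ 2816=17.31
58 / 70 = 29 / 35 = 0.83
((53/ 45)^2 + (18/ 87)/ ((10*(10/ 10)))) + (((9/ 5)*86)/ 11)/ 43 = 1120846/ 645975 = 1.74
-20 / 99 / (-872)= 0.00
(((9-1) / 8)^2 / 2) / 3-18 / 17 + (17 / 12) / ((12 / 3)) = -439 / 816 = -0.54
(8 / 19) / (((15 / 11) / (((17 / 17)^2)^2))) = 88 / 285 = 0.31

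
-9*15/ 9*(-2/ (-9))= -10/ 3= -3.33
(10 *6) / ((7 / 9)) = 540 / 7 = 77.14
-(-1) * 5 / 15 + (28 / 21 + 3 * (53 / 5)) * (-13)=-2152 / 5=-430.40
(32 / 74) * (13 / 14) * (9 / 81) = 104 / 2331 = 0.04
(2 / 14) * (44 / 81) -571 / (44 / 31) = -10034531 / 24948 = -402.22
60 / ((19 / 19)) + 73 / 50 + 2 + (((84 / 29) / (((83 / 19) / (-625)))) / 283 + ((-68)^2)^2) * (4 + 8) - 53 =256576504.89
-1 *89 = -89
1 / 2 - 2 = -3 / 2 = -1.50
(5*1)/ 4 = 5/ 4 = 1.25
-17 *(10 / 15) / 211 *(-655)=22270 / 633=35.18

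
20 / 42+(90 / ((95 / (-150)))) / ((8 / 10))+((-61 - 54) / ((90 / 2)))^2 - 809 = -10553495 / 10773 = -979.62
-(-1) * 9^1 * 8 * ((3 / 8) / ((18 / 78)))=117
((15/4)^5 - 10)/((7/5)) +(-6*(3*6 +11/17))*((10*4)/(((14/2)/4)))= -2034.76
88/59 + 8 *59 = 27936/59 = 473.49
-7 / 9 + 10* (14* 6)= 7553 / 9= 839.22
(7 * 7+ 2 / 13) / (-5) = -639 / 65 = -9.83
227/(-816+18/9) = -227/814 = -0.28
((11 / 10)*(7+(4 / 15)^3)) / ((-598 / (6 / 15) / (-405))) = 781737 / 373750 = 2.09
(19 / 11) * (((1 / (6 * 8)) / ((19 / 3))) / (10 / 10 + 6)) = 1 / 1232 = 0.00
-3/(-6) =1/2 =0.50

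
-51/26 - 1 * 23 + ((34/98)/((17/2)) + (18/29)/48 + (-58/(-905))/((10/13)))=-16600688257/668722600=-24.82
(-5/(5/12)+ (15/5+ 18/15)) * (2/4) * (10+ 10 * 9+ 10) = -429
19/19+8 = 9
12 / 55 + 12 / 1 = 672 / 55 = 12.22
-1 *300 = -300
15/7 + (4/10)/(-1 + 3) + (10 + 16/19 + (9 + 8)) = 20073/665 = 30.18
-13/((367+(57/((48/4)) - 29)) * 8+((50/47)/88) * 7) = -26884/5670631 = -0.00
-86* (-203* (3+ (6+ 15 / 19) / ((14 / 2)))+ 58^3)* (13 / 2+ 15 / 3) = -3651206024 / 19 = -192168738.11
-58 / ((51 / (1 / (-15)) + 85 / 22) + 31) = 1276 / 16063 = 0.08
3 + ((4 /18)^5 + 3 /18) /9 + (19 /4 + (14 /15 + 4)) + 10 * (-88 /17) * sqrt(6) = 135006337 /10628820 - 880 * sqrt(6) /17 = -114.10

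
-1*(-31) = 31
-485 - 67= -552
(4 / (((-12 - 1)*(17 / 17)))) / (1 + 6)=-4 / 91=-0.04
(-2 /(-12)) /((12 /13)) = 13 /72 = 0.18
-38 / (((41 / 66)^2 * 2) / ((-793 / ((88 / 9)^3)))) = 98854587 / 2366848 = 41.77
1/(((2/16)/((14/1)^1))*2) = 56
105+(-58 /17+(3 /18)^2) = 62189 /612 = 101.62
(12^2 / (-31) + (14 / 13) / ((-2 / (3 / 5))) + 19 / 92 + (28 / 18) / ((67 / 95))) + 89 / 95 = -3439092947 / 2123898660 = -1.62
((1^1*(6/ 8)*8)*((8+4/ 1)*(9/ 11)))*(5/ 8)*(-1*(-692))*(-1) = -280260/ 11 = -25478.18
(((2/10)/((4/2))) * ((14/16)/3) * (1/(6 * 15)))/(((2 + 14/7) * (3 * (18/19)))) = 133/4665600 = 0.00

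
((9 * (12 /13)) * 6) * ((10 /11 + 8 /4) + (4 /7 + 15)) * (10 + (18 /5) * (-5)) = -7376832 /1001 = -7369.46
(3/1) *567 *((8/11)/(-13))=-13608/143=-95.16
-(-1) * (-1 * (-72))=72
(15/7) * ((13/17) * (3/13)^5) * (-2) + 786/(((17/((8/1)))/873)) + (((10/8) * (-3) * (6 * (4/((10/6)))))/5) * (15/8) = 4389660959553/13595036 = 322887.04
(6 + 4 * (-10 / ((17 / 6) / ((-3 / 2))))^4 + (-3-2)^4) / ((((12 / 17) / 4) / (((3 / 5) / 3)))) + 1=315215446 / 73695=4277.30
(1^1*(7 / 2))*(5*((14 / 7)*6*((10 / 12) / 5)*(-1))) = -35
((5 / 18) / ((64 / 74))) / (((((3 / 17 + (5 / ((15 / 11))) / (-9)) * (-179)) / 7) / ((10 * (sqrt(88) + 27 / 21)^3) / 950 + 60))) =8595285 * sqrt(22) / 80753344 + 3910341411 / 1130546816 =3.96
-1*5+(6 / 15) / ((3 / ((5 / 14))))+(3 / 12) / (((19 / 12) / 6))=-1598 / 399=-4.01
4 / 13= 0.31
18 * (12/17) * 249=53784/17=3163.76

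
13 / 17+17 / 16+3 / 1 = 1313 / 272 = 4.83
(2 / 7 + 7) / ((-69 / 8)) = -136 / 161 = -0.84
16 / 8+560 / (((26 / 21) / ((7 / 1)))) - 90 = 3078.15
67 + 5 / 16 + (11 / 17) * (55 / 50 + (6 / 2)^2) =73.85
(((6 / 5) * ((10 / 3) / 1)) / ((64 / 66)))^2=1089 / 64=17.02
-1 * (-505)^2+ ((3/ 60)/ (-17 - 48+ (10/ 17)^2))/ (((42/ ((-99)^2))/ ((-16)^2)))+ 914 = -166212454441/ 653975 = -254157.20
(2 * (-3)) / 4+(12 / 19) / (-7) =-1.59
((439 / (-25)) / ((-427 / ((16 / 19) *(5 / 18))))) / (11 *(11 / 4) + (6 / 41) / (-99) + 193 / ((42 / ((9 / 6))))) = 791956 / 3057725955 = 0.00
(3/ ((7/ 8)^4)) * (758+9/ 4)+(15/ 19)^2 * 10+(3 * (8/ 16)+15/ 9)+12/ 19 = 20286834559/ 5200566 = 3900.89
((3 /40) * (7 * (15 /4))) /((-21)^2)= 1 /224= 0.00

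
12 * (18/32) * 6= 81/2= 40.50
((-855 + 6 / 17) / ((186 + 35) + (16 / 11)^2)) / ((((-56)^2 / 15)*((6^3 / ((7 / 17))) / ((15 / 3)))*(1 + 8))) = -0.00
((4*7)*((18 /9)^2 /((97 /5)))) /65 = 112 /1261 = 0.09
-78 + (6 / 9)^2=-698 / 9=-77.56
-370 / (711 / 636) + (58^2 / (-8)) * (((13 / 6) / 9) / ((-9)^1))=-24550853 / 76788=-319.72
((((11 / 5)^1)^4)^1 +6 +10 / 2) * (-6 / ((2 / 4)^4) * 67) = -138390912 / 625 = -221425.46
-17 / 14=-1.21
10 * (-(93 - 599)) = 5060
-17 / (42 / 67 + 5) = -1139 / 377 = -3.02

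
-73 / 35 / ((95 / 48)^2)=-168192 / 315875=-0.53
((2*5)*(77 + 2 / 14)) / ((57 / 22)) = 39600 / 133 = 297.74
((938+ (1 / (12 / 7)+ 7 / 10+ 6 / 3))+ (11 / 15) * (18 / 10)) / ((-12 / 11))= -3110591 / 3600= -864.05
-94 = -94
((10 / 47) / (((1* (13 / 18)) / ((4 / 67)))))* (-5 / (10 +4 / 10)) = -4500 / 532181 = -0.01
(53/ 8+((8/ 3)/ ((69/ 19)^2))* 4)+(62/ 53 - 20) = -69016477/ 6055992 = -11.40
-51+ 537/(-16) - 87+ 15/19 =-51915/304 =-170.77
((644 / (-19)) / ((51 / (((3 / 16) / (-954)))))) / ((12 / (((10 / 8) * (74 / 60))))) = 5957 / 354979584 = 0.00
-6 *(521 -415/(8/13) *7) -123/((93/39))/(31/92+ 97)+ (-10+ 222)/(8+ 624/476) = 2585774707337/102528780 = 25219.99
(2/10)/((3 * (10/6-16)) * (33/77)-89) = -7/3760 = -0.00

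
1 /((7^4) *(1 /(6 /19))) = 6 /45619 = 0.00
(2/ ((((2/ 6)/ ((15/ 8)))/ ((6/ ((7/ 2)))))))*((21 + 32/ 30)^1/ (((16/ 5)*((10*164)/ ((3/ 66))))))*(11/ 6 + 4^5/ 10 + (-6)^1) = 418053/ 1154560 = 0.36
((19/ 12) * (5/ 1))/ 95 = 1/ 12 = 0.08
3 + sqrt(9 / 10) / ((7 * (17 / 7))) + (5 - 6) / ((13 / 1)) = 3 * sqrt(10) / 170 + 38 / 13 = 2.98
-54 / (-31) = 54 / 31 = 1.74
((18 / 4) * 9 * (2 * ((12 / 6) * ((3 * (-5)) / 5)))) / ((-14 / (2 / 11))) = 486 / 77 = 6.31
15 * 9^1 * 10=1350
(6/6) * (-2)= -2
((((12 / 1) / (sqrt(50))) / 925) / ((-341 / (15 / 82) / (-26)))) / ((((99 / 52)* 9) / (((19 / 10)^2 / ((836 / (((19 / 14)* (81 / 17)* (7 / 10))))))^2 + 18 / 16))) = 47294143677521* sqrt(2) / 39796589344600000000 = 0.00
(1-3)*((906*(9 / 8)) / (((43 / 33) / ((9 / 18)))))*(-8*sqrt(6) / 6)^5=5102592*sqrt(6) / 43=290668.53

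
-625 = -625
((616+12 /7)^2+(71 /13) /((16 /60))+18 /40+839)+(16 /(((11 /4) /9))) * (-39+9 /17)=453148223013 /1191190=380416.41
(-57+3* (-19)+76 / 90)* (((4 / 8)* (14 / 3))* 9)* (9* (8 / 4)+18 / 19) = -45024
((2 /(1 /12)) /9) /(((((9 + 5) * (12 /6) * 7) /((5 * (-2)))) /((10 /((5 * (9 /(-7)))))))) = 40 /189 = 0.21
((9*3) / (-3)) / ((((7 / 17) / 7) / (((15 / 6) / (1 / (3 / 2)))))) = -2295 / 4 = -573.75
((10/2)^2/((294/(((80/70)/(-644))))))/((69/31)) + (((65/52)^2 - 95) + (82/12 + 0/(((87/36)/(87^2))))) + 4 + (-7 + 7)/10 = -15108196855/182898576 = -82.60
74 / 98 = 37 / 49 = 0.76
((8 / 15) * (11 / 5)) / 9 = 0.13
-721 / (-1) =721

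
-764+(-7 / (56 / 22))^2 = -12103 / 16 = -756.44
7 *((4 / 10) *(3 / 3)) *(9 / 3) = 42 / 5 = 8.40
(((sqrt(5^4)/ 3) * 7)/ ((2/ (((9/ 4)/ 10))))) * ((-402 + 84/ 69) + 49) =-2308.57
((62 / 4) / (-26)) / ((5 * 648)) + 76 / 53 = 12802837 / 8929440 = 1.43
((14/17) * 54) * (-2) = -1512/17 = -88.94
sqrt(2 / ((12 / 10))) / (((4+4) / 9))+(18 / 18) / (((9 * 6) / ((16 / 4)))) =2 / 27+3 * sqrt(15) / 8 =1.53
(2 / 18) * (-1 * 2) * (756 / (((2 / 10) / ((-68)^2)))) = -3884160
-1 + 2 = 1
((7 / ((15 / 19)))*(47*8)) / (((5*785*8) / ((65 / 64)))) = 81263 / 753600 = 0.11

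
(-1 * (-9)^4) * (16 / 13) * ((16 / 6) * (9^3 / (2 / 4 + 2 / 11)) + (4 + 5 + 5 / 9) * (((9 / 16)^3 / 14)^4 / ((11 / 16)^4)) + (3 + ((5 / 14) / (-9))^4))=-113093382456900322673255263 / 4906887747123281920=-23047884.58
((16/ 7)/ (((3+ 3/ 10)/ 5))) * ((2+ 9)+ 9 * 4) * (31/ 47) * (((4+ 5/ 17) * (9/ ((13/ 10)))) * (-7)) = -54312000/ 2431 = -22341.42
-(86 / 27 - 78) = 2020 / 27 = 74.81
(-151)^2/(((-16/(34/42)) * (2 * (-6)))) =387617/4032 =96.14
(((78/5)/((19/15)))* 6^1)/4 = 351/19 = 18.47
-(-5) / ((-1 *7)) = -5 / 7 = -0.71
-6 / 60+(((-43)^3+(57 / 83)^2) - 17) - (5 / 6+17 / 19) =-156137301464 / 1963365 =-79525.36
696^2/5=484416/5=96883.20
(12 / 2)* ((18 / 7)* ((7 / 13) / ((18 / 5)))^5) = 7503125 / 6496142328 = 0.00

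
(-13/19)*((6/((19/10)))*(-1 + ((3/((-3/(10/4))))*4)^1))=8580/361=23.77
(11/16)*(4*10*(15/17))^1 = 825/34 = 24.26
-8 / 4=-2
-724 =-724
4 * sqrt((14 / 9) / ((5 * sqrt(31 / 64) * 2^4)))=4 * 31^(3 / 4) * sqrt(35) / 465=0.67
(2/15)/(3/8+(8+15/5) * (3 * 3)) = 16/11925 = 0.00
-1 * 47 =-47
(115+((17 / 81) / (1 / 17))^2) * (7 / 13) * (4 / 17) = 23465008 / 1449981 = 16.18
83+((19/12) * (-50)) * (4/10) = 154/3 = 51.33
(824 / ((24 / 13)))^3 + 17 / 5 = 12003606554 / 135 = 88915604.10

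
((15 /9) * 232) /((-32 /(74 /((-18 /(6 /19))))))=15.69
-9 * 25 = -225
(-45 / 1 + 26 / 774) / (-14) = 1243 / 387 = 3.21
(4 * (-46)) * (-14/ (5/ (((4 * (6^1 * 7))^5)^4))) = 826288090500170529916986903609957958903268376576/ 5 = 165257618100034105983397400000000000000000000000.00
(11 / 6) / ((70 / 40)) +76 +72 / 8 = 1807 / 21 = 86.05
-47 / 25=-1.88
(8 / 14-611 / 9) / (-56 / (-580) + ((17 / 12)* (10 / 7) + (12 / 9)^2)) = -1229890 / 71219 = -17.27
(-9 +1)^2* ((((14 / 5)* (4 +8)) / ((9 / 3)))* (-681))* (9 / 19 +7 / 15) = -218036224 / 475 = -459023.63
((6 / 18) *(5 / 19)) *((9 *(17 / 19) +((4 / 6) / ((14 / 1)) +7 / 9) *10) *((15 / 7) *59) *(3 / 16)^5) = 777344175 / 18548260864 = 0.04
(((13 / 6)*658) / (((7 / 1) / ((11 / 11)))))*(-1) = -203.67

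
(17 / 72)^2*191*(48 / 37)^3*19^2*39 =16579130048 / 50653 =327307.96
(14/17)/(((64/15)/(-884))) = -1365/8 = -170.62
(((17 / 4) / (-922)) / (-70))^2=289 / 66646585600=0.00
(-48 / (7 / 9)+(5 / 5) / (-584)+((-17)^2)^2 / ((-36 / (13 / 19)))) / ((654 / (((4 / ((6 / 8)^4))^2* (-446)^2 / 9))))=-15028116019158450176 / 1687241738763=-8906913.38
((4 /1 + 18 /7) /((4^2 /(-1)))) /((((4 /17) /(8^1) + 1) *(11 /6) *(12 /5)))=-0.09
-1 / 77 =-0.01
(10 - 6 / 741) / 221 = 2468 / 54587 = 0.05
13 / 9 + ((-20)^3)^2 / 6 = 96000013 / 9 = 10666668.11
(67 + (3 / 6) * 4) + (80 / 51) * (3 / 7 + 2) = 1529 / 21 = 72.81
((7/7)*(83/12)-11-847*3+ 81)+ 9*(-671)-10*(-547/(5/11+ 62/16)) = -3677753/508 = -7239.67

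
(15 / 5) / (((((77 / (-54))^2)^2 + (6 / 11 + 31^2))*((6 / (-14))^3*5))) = -509238576 / 64516790545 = -0.01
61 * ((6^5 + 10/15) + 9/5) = 7117297/15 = 474486.47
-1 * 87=-87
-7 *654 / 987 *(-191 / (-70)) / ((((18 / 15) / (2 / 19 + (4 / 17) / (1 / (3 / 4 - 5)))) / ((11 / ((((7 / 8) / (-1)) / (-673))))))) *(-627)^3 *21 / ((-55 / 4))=49441638512688048 / 1645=30055707302545.93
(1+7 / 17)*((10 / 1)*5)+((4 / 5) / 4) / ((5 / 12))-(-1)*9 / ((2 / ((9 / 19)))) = 1182177 / 16150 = 73.20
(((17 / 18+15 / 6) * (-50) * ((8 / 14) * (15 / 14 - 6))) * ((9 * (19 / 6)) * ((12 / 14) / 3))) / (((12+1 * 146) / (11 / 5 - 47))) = -1119.88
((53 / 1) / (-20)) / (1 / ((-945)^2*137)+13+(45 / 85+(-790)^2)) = -22046465385 / 5192263140561068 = -0.00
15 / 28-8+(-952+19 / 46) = -617629 / 644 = -959.05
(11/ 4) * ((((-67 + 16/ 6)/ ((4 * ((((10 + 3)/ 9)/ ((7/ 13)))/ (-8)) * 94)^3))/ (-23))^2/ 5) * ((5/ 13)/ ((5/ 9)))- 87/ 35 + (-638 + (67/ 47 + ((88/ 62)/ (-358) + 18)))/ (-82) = 278230934203907528612364777313073107/ 55008907130886401328395909756859980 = 5.06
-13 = -13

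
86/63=1.37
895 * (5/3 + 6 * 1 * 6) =101135/3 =33711.67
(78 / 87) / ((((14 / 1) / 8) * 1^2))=104 / 203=0.51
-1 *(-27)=27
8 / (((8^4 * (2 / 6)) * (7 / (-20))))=-0.02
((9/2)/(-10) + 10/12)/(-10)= -0.04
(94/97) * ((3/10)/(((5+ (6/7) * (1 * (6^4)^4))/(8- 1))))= 6909/8209429830713935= 0.00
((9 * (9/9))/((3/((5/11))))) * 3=45/11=4.09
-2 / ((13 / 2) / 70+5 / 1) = -0.39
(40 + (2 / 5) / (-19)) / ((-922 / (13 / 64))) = -24687 / 2802880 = -0.01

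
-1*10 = -10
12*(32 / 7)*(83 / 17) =31872 / 119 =267.83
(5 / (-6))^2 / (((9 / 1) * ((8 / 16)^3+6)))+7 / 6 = 9361 / 7938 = 1.18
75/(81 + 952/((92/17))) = 1725/5909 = 0.29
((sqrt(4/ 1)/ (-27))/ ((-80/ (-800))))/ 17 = -0.04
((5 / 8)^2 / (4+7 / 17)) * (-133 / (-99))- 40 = -758059 / 19008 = -39.88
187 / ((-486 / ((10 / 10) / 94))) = -187 / 45684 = -0.00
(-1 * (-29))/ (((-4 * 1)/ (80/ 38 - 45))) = 23635/ 76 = 310.99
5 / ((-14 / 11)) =-55 / 14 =-3.93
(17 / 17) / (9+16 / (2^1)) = 1 / 17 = 0.06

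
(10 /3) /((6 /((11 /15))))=11 /27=0.41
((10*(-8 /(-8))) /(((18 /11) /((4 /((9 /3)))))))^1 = 220 /27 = 8.15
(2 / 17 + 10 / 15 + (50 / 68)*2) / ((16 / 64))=460 / 51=9.02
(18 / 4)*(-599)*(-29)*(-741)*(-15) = 1737707985 / 2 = 868853992.50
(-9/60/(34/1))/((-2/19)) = 57/1360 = 0.04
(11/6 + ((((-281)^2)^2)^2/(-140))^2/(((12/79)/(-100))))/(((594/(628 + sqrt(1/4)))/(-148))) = 616911267003906057955845365148411892326511187/77616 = 7948248647236472608171580000000000000000.00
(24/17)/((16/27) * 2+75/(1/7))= 648/241519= 0.00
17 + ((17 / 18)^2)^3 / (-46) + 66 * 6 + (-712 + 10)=-289.02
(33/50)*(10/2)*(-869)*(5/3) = -9559/2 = -4779.50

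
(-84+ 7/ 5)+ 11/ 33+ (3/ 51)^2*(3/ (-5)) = -71327/ 867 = -82.27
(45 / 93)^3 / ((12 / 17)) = 19125 / 119164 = 0.16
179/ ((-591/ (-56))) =10024/ 591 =16.96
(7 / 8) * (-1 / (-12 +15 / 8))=7 / 81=0.09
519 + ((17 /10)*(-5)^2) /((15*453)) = 1410659 /2718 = 519.01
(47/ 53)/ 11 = 47/ 583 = 0.08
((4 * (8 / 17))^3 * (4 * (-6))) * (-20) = 15728640 / 4913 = 3201.43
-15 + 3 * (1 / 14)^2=-2937 / 196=-14.98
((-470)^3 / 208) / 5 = -2595575 / 26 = -99829.81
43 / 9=4.78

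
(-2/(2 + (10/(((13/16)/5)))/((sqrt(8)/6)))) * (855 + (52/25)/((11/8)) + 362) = -18.39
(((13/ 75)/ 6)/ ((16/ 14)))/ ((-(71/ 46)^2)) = -48139/ 4536900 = -0.01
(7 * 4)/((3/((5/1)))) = 140/3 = 46.67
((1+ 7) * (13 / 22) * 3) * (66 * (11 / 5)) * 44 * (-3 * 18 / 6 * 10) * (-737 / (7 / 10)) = 60098163840 / 7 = 8585451977.14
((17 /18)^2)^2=83521 /104976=0.80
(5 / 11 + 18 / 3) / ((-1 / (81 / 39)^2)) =-51759 / 1859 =-27.84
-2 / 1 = -2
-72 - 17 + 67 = -22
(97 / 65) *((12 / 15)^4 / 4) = 6208 / 40625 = 0.15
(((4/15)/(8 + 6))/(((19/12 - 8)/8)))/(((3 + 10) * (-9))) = 0.00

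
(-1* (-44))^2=1936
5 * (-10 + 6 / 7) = -320 / 7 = -45.71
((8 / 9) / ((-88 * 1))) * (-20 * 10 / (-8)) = -25 / 99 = -0.25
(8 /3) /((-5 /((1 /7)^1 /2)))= -4 /105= -0.04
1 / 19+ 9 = 172 / 19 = 9.05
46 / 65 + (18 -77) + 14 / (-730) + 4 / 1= -257708 / 4745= -54.31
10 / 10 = 1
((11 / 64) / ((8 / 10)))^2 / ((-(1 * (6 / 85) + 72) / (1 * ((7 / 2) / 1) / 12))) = -1799875 / 9635364864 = -0.00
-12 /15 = -4 /5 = -0.80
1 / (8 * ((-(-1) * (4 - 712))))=-1 / 5664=-0.00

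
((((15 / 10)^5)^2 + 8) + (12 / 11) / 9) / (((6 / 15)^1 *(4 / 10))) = 55576225 / 135168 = 411.16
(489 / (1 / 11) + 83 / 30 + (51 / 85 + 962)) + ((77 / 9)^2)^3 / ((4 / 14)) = 3664249934386 / 2657205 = 1378986.54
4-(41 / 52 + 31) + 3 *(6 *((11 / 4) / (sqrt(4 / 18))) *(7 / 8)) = -1445 / 52 + 2079 *sqrt(2) / 32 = 64.09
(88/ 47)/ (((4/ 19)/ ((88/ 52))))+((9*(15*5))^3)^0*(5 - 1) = 11640/ 611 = 19.05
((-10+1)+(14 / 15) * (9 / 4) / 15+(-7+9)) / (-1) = 6.86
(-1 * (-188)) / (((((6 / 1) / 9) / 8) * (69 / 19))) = 14288 / 23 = 621.22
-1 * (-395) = 395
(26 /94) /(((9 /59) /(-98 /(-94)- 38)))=-148031 /2209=-67.01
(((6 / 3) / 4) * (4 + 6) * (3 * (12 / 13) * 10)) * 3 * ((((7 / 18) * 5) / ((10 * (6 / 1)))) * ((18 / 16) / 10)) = 315 / 208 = 1.51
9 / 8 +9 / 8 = 9 / 4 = 2.25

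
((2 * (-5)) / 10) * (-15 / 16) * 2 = 15 / 8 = 1.88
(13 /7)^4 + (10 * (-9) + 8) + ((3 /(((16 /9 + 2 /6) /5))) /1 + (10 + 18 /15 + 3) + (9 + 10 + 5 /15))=-20163103 /684285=-29.47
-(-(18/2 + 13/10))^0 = -1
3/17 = 0.18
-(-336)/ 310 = 168/ 155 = 1.08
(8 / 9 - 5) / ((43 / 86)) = -74 / 9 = -8.22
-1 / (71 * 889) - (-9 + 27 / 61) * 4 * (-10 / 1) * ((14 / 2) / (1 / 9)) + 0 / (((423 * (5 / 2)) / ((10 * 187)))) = -83029257421 / 3850259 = -21564.59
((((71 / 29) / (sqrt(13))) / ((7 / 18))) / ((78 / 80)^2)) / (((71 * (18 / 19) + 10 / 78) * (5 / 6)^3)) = 111891456 * sqrt(13) / 8565943295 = 0.05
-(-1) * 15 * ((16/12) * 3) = 60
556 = 556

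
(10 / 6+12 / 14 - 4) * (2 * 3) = -8.86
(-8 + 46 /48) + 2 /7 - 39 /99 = -13213 /1848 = -7.15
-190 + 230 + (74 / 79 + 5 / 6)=19799 / 474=41.77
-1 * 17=-17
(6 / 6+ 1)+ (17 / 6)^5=1435409 / 7776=184.59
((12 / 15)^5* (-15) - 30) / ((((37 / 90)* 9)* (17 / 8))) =-4.44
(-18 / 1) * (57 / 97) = -1026 / 97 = -10.58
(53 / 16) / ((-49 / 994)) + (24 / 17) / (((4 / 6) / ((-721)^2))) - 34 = 1047903117 / 952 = 1100738.57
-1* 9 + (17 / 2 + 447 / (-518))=-353 / 259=-1.36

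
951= 951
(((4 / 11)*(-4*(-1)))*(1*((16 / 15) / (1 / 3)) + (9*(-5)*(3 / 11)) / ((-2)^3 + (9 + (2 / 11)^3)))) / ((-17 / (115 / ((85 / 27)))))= 598653936 / 21283405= 28.13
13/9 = 1.44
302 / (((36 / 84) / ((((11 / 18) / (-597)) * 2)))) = -23254 / 16119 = -1.44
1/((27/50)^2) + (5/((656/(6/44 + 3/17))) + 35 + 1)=7052594401/178855776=39.43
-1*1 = -1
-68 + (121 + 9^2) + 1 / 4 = 537 / 4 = 134.25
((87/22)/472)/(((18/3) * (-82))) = -29/1702976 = -0.00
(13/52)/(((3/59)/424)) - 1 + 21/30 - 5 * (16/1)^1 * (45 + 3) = -1755.63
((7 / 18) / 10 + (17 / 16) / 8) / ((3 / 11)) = 10879 / 17280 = 0.63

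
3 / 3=1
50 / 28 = 25 / 14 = 1.79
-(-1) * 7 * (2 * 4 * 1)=56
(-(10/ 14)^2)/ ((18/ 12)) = -50/ 147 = -0.34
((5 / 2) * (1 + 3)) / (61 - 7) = 5 / 27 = 0.19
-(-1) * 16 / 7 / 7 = 16 / 49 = 0.33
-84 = -84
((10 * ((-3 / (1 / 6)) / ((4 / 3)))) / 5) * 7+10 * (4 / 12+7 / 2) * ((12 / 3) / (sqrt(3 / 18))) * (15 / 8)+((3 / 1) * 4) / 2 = -183+575 * sqrt(6) / 2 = 521.23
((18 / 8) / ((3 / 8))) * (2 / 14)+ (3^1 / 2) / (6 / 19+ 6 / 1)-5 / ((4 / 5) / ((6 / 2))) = -17.66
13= 13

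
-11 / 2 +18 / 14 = -4.21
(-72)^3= -373248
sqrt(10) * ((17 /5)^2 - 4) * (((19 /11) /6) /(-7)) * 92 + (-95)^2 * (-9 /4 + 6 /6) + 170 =-44445 /4 - 7866 * sqrt(10) /275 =-11201.70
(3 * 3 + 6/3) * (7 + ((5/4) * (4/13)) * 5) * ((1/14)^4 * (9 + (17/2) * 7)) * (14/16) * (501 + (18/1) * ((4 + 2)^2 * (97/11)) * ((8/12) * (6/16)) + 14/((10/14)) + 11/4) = 1706073741/5707520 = 298.92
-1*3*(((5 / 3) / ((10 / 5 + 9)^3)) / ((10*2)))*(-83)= 83 / 5324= 0.02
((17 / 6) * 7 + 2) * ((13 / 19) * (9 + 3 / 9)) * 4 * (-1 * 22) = -2098096 / 171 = -12269.57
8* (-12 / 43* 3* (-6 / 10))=864 / 215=4.02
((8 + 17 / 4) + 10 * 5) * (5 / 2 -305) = -150645 / 8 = -18830.62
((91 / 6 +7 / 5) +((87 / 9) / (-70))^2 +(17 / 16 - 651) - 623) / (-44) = 221620451 / 7761600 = 28.55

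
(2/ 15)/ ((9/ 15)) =2/ 9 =0.22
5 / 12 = 0.42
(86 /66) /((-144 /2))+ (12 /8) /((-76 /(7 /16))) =-19309 /722304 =-0.03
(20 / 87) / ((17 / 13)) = 260 / 1479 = 0.18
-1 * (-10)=10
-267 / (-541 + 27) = 267 / 514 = 0.52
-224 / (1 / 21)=-4704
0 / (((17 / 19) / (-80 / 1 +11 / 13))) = 0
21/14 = 3/2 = 1.50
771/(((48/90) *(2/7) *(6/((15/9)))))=44975/32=1405.47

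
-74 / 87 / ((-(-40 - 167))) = -74 / 18009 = -0.00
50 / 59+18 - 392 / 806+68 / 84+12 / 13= 10033129 / 499317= 20.09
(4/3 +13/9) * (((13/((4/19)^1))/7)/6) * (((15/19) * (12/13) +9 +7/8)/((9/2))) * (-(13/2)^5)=-194492555725/1741824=-111660.28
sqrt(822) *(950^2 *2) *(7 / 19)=665000 *sqrt(822)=19065910.68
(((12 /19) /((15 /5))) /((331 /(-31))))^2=15376 /39551521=0.00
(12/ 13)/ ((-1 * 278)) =-6/ 1807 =-0.00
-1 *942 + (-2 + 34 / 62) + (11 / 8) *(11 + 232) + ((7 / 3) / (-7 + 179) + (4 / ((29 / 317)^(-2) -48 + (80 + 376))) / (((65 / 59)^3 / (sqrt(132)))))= -609.25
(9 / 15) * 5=3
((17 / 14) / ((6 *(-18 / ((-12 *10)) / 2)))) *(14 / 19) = 340 / 171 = 1.99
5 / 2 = 2.50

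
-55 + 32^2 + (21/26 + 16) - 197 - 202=586.81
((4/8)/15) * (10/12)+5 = 181/36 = 5.03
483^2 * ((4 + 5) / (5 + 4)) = 233289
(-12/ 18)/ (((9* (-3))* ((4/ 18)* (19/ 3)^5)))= 27/ 2476099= 0.00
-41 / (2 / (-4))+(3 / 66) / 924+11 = 1890505 / 20328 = 93.00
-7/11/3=-7/33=-0.21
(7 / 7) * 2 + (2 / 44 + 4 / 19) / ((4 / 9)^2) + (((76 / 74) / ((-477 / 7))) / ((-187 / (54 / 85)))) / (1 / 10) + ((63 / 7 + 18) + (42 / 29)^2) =103259775538795 / 3187628467232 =32.39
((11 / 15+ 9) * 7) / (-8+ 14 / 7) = -511 / 45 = -11.36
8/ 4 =2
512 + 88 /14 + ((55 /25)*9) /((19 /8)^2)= 6592892 /12635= 521.80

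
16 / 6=8 / 3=2.67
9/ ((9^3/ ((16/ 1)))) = 16/ 81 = 0.20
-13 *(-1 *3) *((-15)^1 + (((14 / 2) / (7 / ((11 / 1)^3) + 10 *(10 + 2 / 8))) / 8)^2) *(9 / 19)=-6272268586325001 / 22635077312944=-277.10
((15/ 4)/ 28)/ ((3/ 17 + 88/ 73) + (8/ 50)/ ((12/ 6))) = 155125/ 1693328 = 0.09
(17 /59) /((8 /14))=119 /236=0.50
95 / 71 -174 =-12259 / 71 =-172.66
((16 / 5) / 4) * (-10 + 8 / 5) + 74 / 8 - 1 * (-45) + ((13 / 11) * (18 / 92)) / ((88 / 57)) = 53077121 / 1113200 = 47.68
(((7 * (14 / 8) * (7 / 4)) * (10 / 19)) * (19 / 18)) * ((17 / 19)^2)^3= 41395930835 / 6774606864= 6.11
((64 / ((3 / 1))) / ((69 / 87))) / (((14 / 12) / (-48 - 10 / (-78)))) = -6930304 / 6279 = -1103.73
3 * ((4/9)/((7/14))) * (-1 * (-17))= 136/3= 45.33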